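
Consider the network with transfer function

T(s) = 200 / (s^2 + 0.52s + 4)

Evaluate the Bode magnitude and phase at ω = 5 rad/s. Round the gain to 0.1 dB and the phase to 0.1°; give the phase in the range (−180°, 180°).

At s = jω = j5:
quadratic: (j5)² + 0.52·j5 + 4 = -21 + j2.6 → |·| ≈ 21.16, ∠ ≈ 172.94°
|T| = 200 / 21.16 ≈ 9.4518
Gain = 20 log₁₀(9.4518) ≈ 19.51 dB
∠T = 0.00° − 172.94° = -172.94°

19.5 dB, -172.9°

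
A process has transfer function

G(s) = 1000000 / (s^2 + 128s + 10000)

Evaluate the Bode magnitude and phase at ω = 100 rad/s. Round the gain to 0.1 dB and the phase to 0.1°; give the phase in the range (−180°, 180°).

37.9 dB, -90.0°

At s = jω = j100:
quadratic: (j100)² + 128·j100 + 10000 = 0 + j12800 → |·| ≈ 12800, ∠ ≈ 90.00°
|G| = 1000000 / 12800 ≈ 78.125
Gain = 20 log₁₀(78.125) ≈ 37.86 dB
∠G = 0.00° − 90.00° = -90.00°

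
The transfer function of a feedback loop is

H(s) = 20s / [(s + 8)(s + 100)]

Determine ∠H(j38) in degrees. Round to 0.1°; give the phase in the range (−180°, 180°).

At s = jω = j38:
zero at origin: s = j38 → |·| = 38, ∠ = 90.00°
pole (s+8): 8 + j38 → |·| = √(8²+38²) = √1508 ≈ 38.833, ∠ = arctan(38/8) ≈ 78.11°
pole (s+100): 100 + j38 → |·| = √(100²+38²) = √11444 ≈ 106.98, ∠ = arctan(38/100) ≈ 20.81°
∠H = 90.00° − 98.92° = -8.92°

-8.9°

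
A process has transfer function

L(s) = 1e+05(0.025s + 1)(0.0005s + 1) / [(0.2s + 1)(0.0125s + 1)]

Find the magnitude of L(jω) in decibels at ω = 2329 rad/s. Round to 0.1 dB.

At ω = 2329 rad/s:
zero (1 + j2329·0.025) = 1 + j58.225 → |·| ≈ 58.234, ∠ ≈ 89.02°
zero (1 + j2329·0.0005) = 1 + j1.1645 → |·| ≈ 1.5349, ∠ ≈ 49.35°
pole (1 + j2329·0.2) = 1 + j465.8 → |·| ≈ 465.8, ∠ ≈ 89.88°
pole (1 + j2329·0.0125) = 1 + j29.1125 → |·| ≈ 29.13, ∠ ≈ 88.03°
|L| = 1e+05 · 58.234 · 1.5349 / (465.8 · 29.13) ≈ 658.74
Gain = 20 log₁₀(658.74) ≈ 56.37 dB

56.4 dB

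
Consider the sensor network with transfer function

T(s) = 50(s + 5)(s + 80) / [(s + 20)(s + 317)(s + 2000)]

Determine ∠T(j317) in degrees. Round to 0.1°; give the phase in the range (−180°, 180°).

At s = jω = j317:
zero (s+5): 5 + j317 → |·| = √(5²+317²) = √100514 ≈ 317.04, ∠ = arctan(317/5) ≈ 89.10°
zero (s+80): 80 + j317 → |·| = √(80²+317²) = √106889 ≈ 326.94, ∠ = arctan(317/80) ≈ 75.84°
pole (s+20): 20 + j317 → |·| = √(20²+317²) = √100889 ≈ 317.63, ∠ = arctan(317/20) ≈ 86.39°
pole (s+317): 317 + j317 → |·| = √(317²+317²) = √200978 ≈ 448.31, ∠ = arctan(317/317) ≈ 45.00°
pole (s+2000): 2000 + j317 → |·| = √(2000²+317²) = √4100489 ≈ 2025, ∠ = arctan(317/2000) ≈ 9.01°
∠T = 164.94° − 140.40° = 24.54°

24.5°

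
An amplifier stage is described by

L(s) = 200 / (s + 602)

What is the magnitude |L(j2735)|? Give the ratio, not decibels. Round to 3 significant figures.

At s = jω = j2735:
pole (s+602): 602 + j2735 → |·| = √(602²+2735²) = √7842629 ≈ 2800.5, ∠ = arctan(2735/602) ≈ 77.59°
|L| = 200 / 2800.5 ≈ 0.071416

0.0714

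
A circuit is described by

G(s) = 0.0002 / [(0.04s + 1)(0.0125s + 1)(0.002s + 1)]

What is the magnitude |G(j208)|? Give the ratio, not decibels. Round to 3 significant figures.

7.91e-06

At ω = 208 rad/s:
pole (1 + j208·0.04) = 1 + j8.32 → |·| ≈ 8.3799, ∠ ≈ 83.15°
pole (1 + j208·0.0125) = 1 + j2.6 → |·| ≈ 2.7857, ∠ ≈ 68.96°
pole (1 + j208·0.002) = 1 + j0.416 → |·| ≈ 1.0831, ∠ ≈ 22.59°
|G| = 0.0002 · 1 / (8.3799 · 2.7857 · 1.0831) ≈ 7.9102e-06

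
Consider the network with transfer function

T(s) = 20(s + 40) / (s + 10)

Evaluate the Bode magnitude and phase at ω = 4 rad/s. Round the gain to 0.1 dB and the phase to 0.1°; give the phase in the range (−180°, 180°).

At s = jω = j4:
zero (s+40): 40 + j4 → |·| = √(40²+4²) = √1616 ≈ 40.2, ∠ = arctan(4/40) ≈ 5.71°
pole (s+10): 10 + j4 → |·| = √(10²+4²) = √116 ≈ 10.77, ∠ = arctan(4/10) ≈ 21.80°
|T| = 20 · 40.2 / 10.77 ≈ 74.652
Gain = 20 log₁₀(74.652) ≈ 37.46 dB
∠T = 5.71° − 21.80° = -16.09°

37.5 dB, -16.1°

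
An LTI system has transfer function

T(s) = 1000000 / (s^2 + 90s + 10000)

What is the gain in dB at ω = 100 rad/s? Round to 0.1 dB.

40.9 dB

At s = jω = j100:
quadratic: (j100)² + 90·j100 + 10000 = 0 + j9000 → |·| ≈ 9000, ∠ ≈ 90.00°
|T| = 1000000 / 9000 ≈ 111.11
Gain = 20 log₁₀(111.11) ≈ 40.92 dB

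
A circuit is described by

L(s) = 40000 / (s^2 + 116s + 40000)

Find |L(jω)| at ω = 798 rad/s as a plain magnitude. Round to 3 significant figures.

0.0662

At s = jω = j798:
quadratic: (j798)² + 116·j798 + 40000 = -596804 + j92568 → |·| ≈ 6.0394e+05, ∠ ≈ 171.18°
|L| = 40000 / 6.0394e+05 ≈ 0.066232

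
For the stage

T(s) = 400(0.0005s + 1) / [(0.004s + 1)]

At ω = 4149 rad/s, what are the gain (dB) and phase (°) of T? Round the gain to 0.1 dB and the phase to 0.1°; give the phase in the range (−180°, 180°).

34.9 dB, -22.3°

At ω = 4149 rad/s:
zero (1 + j4149·0.0005) = 1 + j2.0745 → |·| ≈ 2.3029, ∠ ≈ 64.26°
pole (1 + j4149·0.004) = 1 + j16.596 → |·| ≈ 16.626, ∠ ≈ 86.55°
|T| = 400 · 2.3029 / (16.626) ≈ 55.405
Gain = 20 log₁₀(55.405) ≈ 34.87 dB
∠T = (64.26°) − (86.55°) = -22.29°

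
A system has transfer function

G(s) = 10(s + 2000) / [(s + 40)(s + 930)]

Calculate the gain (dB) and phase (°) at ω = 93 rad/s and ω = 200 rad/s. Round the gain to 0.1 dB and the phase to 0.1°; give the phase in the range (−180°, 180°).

At s = jω = j93:
zero (s+2000): 2000 + j93 → |·| = √(2000²+93²) = √4008649 ≈ 2002.2, ∠ = arctan(93/2000) ≈ 2.66°
pole (s+40): 40 + j93 → |·| = √(40²+93²) = √10249 ≈ 101.24, ∠ = arctan(93/40) ≈ 66.73°
pole (s+930): 930 + j93 → |·| = √(930²+93²) = √873549 ≈ 934.64, ∠ = arctan(93/930) ≈ 5.71°
|G| = 10 · 2002.2 / 94623 ≈ 0.2116
Gain = 20 log₁₀(0.2116) ≈ -13.49 dB
∠G = 2.66° − 72.44° = -69.78°

At s = jω = j200:
zero (s+2000): 2000 + j200 → |·| = √(2000²+200²) = √4040000 ≈ 2010, ∠ = arctan(200/2000) ≈ 5.71°
pole (s+40): 40 + j200 → |·| = √(40²+200²) = √41600 ≈ 203.96, ∠ = arctan(200/40) ≈ 78.69°
pole (s+930): 930 + j200 → |·| = √(930²+200²) = √904900 ≈ 951.26, ∠ = arctan(200/930) ≈ 12.14°
|G| = 10 · 2010 / 1.9402e+05 ≈ 0.1036
Gain = 20 log₁₀(0.1036) ≈ -19.69 dB
∠G = 5.71° − 90.83° = -85.12°

ω = 93: -13.5 dB, -69.8°; ω = 200: -19.7 dB, -85.1°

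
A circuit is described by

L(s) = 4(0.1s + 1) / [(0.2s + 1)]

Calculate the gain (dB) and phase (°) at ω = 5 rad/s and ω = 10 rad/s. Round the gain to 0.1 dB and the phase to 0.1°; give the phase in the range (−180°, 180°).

ω = 5: 10.0 dB, -18.4°; ω = 10: 8.1 dB, -18.4°

At ω = 5 rad/s:
zero (1 + j5·0.1) = 1 + j0.5 → |·| ≈ 1.118, ∠ ≈ 26.57°
pole (1 + j5·0.2) = 1 + j1 → |·| ≈ 1.4142, ∠ ≈ 45.00°
|L| = 4 · 1.118 / (1.4142) ≈ 3.1622
Gain = 20 log₁₀(3.1622) ≈ 10.00 dB
∠L = (26.57°) − (45.00°) = -18.43°

At ω = 10 rad/s:
zero (1 + j10·0.1) = 1 + j1 → |·| ≈ 1.4142, ∠ ≈ 45.00°
pole (1 + j10·0.2) = 1 + j2 → |·| ≈ 2.2361, ∠ ≈ 63.43°
|L| = 4 · 1.4142 / (2.2361) ≈ 2.5298
Gain = 20 log₁₀(2.5298) ≈ 8.06 dB
∠L = (45.00°) − (63.43°) = -18.43°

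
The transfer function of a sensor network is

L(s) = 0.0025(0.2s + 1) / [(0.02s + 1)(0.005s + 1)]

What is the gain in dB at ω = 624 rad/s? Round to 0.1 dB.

-42.4 dB

At ω = 624 rad/s:
zero (1 + j624·0.2) = 1 + j124.8 → |·| ≈ 124.8, ∠ ≈ 89.54°
pole (1 + j624·0.02) = 1 + j12.48 → |·| ≈ 12.52, ∠ ≈ 85.42°
pole (1 + j624·0.005) = 1 + j3.12 → |·| ≈ 3.2763, ∠ ≈ 72.23°
|L| = 0.0025 · 124.8 / (12.52 · 3.2763) ≈ 0.0076062
Gain = 20 log₁₀(0.0076062) ≈ -42.38 dB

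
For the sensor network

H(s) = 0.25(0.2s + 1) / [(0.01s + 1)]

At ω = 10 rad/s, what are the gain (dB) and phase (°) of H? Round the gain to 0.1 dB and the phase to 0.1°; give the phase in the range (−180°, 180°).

At ω = 10 rad/s:
zero (1 + j10·0.2) = 1 + j2 → |·| ≈ 2.2361, ∠ ≈ 63.43°
pole (1 + j10·0.01) = 1 + j0.1 → |·| ≈ 1.005, ∠ ≈ 5.71°
|H| = 0.25 · 2.2361 / (1.005) ≈ 0.55624
Gain = 20 log₁₀(0.55624) ≈ -5.09 dB
∠H = (63.43°) − (5.71°) = 57.72°

-5.1 dB, 57.7°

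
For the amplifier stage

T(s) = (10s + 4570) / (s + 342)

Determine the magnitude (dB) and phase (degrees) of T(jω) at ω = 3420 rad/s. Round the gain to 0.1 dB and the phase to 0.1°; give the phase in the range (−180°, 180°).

Substitute s = j3420:
Numerator: 10(j3420) + 4570 = 4570 + j34200
Denominator: (j3420) + 342 = 342 + j3420
|N| = √(4570² + 34200²) ≈ 34504, ∠N ≈ 82.39°
|D| = √(342² + 3420²) ≈ 3437.1, ∠D ≈ 84.29°
|T| = 34504 / 3437.1 ≈ 10.039
Gain = 20 log₁₀(10.039) ≈ 20.03 dB
∠T = 82.39° − 84.29° = -1.90°

20.0 dB, -1.9°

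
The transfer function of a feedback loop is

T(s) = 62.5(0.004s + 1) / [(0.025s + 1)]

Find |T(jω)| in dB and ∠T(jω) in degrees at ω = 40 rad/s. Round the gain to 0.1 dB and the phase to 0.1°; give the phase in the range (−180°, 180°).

At ω = 40 rad/s:
zero (1 + j40·0.004) = 1 + j0.16 → |·| ≈ 1.0127, ∠ ≈ 9.09°
pole (1 + j40·0.025) = 1 + j1 → |·| ≈ 1.4142, ∠ ≈ 45.00°
|T| = 62.5 · 1.0127 / (1.4142) ≈ 44.756
Gain = 20 log₁₀(44.756) ≈ 33.02 dB
∠T = (9.09°) − (45.00°) = -35.91°

33.0 dB, -35.9°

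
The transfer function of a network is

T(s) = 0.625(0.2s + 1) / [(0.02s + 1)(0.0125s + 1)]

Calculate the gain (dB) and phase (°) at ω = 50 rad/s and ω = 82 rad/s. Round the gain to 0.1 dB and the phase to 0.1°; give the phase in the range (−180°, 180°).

ω = 50: 11.5 dB, 7.3°; ω = 82: 11.4 dB, -17.8°

At ω = 50 rad/s:
zero (1 + j50·0.2) = 1 + j10 → |·| ≈ 10.05, ∠ ≈ 84.29°
pole (1 + j50·0.02) = 1 + j1 → |·| ≈ 1.4142, ∠ ≈ 45.00°
pole (1 + j50·0.0125) = 1 + j0.625 → |·| ≈ 1.1792, ∠ ≈ 32.01°
|T| = 0.625 · 10.05 / (1.4142 · 1.1792) ≈ 3.7666
Gain = 20 log₁₀(3.7666) ≈ 11.52 dB
∠T = (84.29°) − (45.00° + 32.01°) = 7.28°

At ω = 82 rad/s:
zero (1 + j82·0.2) = 1 + j16.4 → |·| ≈ 16.43, ∠ ≈ 86.51°
pole (1 + j82·0.02) = 1 + j1.64 → |·| ≈ 1.9208, ∠ ≈ 58.63°
pole (1 + j82·0.0125) = 1 + j1.025 → |·| ≈ 1.432, ∠ ≈ 45.71°
|T| = 0.625 · 16.43 / (1.9208 · 1.432) ≈ 3.7333
Gain = 20 log₁₀(3.7333) ≈ 11.44 dB
∠T = (86.51°) − (58.63° + 45.71°) = -17.83°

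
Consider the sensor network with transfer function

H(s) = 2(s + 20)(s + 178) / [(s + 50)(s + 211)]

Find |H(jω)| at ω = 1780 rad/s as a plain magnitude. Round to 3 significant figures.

2.00

At s = jω = j1780:
zero (s+20): 20 + j1780 → |·| = √(20²+1780²) = √3168800 ≈ 1780.1, ∠ = arctan(1780/20) ≈ 89.36°
zero (s+178): 178 + j1780 → |·| = √(178²+1780²) = √3200084 ≈ 1788.9, ∠ = arctan(1780/178) ≈ 84.29°
pole (s+50): 50 + j1780 → |·| = √(50²+1780²) = √3170900 ≈ 1780.7, ∠ = arctan(1780/50) ≈ 88.39°
pole (s+211): 211 + j1780 → |·| = √(211²+1780²) = √3212921 ≈ 1792.5, ∠ = arctan(1780/211) ≈ 83.24°
|H| = 2 · 3.1844e+06 / 3.1919e+06 ≈ 1.9953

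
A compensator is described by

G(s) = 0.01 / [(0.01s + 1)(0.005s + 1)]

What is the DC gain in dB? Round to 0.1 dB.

-40.0 dB

G(0) = 0.01 · 1 / 1 = 0.01
20 log₁₀(0.01) ≈ -40.00 dB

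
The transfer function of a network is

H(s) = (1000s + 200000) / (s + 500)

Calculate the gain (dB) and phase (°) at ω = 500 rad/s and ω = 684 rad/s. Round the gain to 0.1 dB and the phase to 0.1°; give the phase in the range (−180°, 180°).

Substitute s = j500:
Numerator: 1000(j500) + 200000 = 200000 + j500000
Denominator: (j500) + 500 = 500 + j500
|N| = √(200000² + 500000²) ≈ 5.3852e+05, ∠N ≈ 68.20°
|D| = √(500² + 500²) ≈ 707.11, ∠D ≈ 45.00°
|H| = 5.3852e+05 / 707.11 ≈ 761.58
Gain = 20 log₁₀(761.58) ≈ 57.63 dB
∠H = 68.20° − 45.00° = 23.20°

Substitute s = j684:
Numerator: 1000(j684) + 200000 = 200000 + j684000
Denominator: (j684) + 500 = 500 + j684
|N| = √(200000² + 684000²) ≈ 7.1264e+05, ∠N ≈ 73.70°
|D| = √(500² + 684²) ≈ 847.26, ∠D ≈ 53.83°
|H| = 7.1264e+05 / 847.26 ≈ 841.11
Gain = 20 log₁₀(841.11) ≈ 58.50 dB
∠H = 73.70° − 53.83° = 19.87°

ω = 500: 57.6 dB, 23.2°; ω = 684: 58.5 dB, 19.9°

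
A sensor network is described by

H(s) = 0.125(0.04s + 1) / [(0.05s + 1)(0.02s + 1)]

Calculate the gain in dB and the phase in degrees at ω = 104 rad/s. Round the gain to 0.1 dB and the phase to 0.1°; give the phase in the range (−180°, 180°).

At ω = 104 rad/s:
zero (1 + j104·0.04) = 1 + j4.16 → |·| ≈ 4.2785, ∠ ≈ 76.48°
pole (1 + j104·0.05) = 1 + j5.2 → |·| ≈ 5.2953, ∠ ≈ 79.11°
pole (1 + j104·0.02) = 1 + j2.08 → |·| ≈ 2.3079, ∠ ≈ 64.32°
|H| = 0.125 · 4.2785 / (5.2953 · 2.3079) ≈ 0.043762
Gain = 20 log₁₀(0.043762) ≈ -27.18 dB
∠H = (76.48°) − (79.11° + 64.32°) = -66.95°

-27.2 dB, -67.0°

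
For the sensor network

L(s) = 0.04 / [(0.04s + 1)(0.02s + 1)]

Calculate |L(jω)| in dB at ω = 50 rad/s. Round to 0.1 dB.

At ω = 50 rad/s:
pole (1 + j50·0.04) = 1 + j2 → |·| ≈ 2.2361, ∠ ≈ 63.43°
pole (1 + j50·0.02) = 1 + j1 → |·| ≈ 1.4142, ∠ ≈ 45.00°
|L| = 0.04 · 1 / (2.2361 · 1.4142) ≈ 0.012649
Gain = 20 log₁₀(0.012649) ≈ -37.96 dB

-38.0 dB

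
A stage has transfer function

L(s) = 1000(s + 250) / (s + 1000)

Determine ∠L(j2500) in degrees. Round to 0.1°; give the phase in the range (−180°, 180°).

16.1°

At s = jω = j2500:
zero (s+250): 250 + j2500 → |·| = √(250²+2500²) = √6312500 ≈ 2512.5, ∠ = arctan(2500/250) ≈ 84.29°
pole (s+1000): 1000 + j2500 → |·| = √(1000²+2500²) = √7250000 ≈ 2692.6, ∠ = arctan(2500/1000) ≈ 68.20°
∠L = 84.29° − 68.20° = 16.09°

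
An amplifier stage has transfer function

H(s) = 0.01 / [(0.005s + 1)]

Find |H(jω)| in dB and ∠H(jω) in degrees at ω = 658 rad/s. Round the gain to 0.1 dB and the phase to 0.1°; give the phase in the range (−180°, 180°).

At ω = 658 rad/s:
pole (1 + j658·0.005) = 1 + j3.29 → |·| ≈ 3.4386, ∠ ≈ 73.09°
|H| = 0.01 · 1 / (3.4386) ≈ 0.0029082
Gain = 20 log₁₀(0.0029082) ≈ -50.73 dB
∠H = (0°) − (73.09°) = -73.09°

-50.7 dB, -73.1°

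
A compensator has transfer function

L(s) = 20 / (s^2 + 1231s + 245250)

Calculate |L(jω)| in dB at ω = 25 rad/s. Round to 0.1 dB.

Substitute s = j25:
Numerator: 20 = 20 + j0
Denominator: (j25)^2 + 1231(j25) + 245250 = 244625 + j30775
|N| = √(20² + 0²) ≈ 20, ∠N ≈ 0.00°
|D| = √(244625² + 30775²) ≈ 2.4655e+05, ∠D ≈ 7.17°
|L| = 20 / 2.4655e+05 ≈ 8.1119e-05
Gain = 20 log₁₀(8.1119e-05) ≈ -81.82 dB

-81.8 dB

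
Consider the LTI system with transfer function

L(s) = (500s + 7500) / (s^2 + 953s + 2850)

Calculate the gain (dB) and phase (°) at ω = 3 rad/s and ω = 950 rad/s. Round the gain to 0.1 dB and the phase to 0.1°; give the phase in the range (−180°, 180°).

Substitute s = j3:
Numerator: 500(j3) + 7500 = 7500 + j1500
Denominator: (j3)^2 + 953(j3) + 2850 = 2841 + j2859
|N| = √(7500² + 1500²) ≈ 7648.5, ∠N ≈ 11.31°
|D| = √(2841² + 2859²) ≈ 4030.5, ∠D ≈ 45.18°
|L| = 7648.5 / 4030.5 ≈ 1.8977
Gain = 20 log₁₀(1.8977) ≈ 5.56 dB
∠L = 11.31° − 45.18° = -33.87°

Substitute s = j950:
Numerator: 500(j950) + 7500 = 7500 + j475000
Denominator: (j950)^2 + 953(j950) + 2850 = -899650 + j905350
|N| = √(7500² + 475000²) ≈ 4.7506e+05, ∠N ≈ 89.10°
|D| = √(899650² + 905350²) ≈ 1.2763e+06, ∠D ≈ 134.82°
|L| = 4.7506e+05 / 1.2763e+06 ≈ 0.37222
Gain = 20 log₁₀(0.37222) ≈ -8.58 dB
∠L = 89.10° − 134.82° = -45.72°

ω = 3: 5.6 dB, -33.9°; ω = 950: -8.6 dB, -45.7°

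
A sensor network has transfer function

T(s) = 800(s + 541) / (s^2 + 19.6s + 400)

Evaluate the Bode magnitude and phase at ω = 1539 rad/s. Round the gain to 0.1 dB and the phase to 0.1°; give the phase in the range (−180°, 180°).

-5.2 dB, -108.6°

At s = jω = j1539:
zero (s+541): 541 + j1539 → |·| = √(541²+1539²) = √2661202 ≈ 1631.3, ∠ = arctan(1539/541) ≈ 70.63°
quadratic: (j1539)² + 19.6·j1539 + 400 = -2368121 + j30164.4 → |·| ≈ 2.3683e+06, ∠ ≈ 179.27°
|T| = 800 · 1631.3 / 2.3683e+06 ≈ 0.55105
Gain = 20 log₁₀(0.55105) ≈ -5.18 dB
∠T = 70.63° − 179.27° = -108.64°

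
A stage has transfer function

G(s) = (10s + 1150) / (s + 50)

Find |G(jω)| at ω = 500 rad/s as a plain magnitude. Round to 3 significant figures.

Substitute s = j500:
Numerator: 10(j500) + 1150 = 1150 + j5000
Denominator: (j500) + 50 = 50 + j500
|N| = √(1150² + 5000²) ≈ 5130.5, ∠N ≈ 77.05°
|D| = √(50² + 500²) ≈ 502.49, ∠D ≈ 84.29°
|G| = 5130.5 / 502.49 ≈ 10.21

10.2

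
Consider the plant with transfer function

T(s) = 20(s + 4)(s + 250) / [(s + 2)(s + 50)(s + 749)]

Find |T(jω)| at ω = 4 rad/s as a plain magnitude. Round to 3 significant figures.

At s = jω = j4:
zero (s+4): 4 + j4 → |·| = √(4²+4²) = √32 ≈ 5.6569, ∠ = arctan(4/4) ≈ 45.00°
zero (s+250): 250 + j4 → |·| = √(250²+4²) = √62516 ≈ 250.03, ∠ = arctan(4/250) ≈ 0.92°
pole (s+2): 2 + j4 → |·| = √(2²+4²) = √20 ≈ 4.4721, ∠ = arctan(4/2) ≈ 63.43°
pole (s+50): 50 + j4 → |·| = √(50²+4²) = √2516 ≈ 50.16, ∠ = arctan(4/50) ≈ 4.57°
pole (s+749): 749 + j4 → |·| = √(749²+4²) = √561017 ≈ 749.01, ∠ = arctan(4/749) ≈ 0.31°
|T| = 20 · 1414.4 / 1.6802e+05 ≈ 0.16836

0.168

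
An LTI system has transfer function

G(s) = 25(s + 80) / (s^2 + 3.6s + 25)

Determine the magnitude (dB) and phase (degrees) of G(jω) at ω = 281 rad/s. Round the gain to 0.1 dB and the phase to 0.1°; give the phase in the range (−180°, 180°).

At s = jω = j281:
zero (s+80): 80 + j281 → |·| = √(80²+281²) = √85361 ≈ 292.17, ∠ = arctan(281/80) ≈ 74.11°
quadratic: (j281)² + 3.6·j281 + 25 = -78936 + j1011.6 → |·| ≈ 78942, ∠ ≈ 179.27°
|G| = 25 · 292.17 / 78942 ≈ 0.092527
Gain = 20 log₁₀(0.092527) ≈ -20.67 dB
∠G = 74.11° − 179.27° = -105.16°

-20.7 dB, -105.2°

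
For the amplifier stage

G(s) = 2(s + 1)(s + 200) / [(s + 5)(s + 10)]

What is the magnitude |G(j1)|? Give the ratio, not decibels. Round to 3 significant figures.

At s = jω = j1:
zero (s+1): 1 + j1 → |·| = √(1²+1²) = √2 ≈ 1.4142, ∠ = arctan(1/1) ≈ 45.00°
zero (s+200): 200 + j1 → |·| = √(200²+1²) = √40001 ≈ 200, ∠ = arctan(1/200) ≈ 0.29°
pole (s+5): 5 + j1 → |·| = √(5²+1²) = √26 ≈ 5.099, ∠ = arctan(1/5) ≈ 11.31°
pole (s+10): 10 + j1 → |·| = √(10²+1²) = √101 ≈ 10.05, ∠ = arctan(1/10) ≈ 5.71°
|G| = 2 · 282.84 / 51.245 ≈ 11.039

11.0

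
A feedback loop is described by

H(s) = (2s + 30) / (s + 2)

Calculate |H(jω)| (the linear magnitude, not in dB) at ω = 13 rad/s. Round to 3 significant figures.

Substitute s = j13:
Numerator: 2(j13) + 30 = 30 + j26
Denominator: (j13) + 2 = 2 + j13
|N| = √(30² + 26²) ≈ 39.699, ∠N ≈ 40.91°
|D| = √(2² + 13²) ≈ 13.153, ∠D ≈ 81.25°
|H| = 39.699 / 13.153 ≈ 3.0182

3.02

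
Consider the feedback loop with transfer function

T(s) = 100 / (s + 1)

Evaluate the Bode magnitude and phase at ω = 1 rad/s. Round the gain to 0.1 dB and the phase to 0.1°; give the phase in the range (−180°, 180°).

37.0 dB, -45.0°

At s = jω = j1:
pole (s+1): 1 + j1 → |·| = √(1²+1²) = √2 ≈ 1.4142, ∠ = arctan(1/1) ≈ 45.00°
|T| = 100 / 1.4142 ≈ 70.711
Gain = 20 log₁₀(70.711) ≈ 36.99 dB
∠T = 0.00° − 45.00° = -45.00°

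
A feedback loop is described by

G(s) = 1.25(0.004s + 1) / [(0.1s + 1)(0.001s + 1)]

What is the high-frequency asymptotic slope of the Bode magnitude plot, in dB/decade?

Each pole contributes −20 dB/decade at high frequency; each zero contributes +20 dB/decade.
Net: 1 zero(s) − 2 pole(s) → -20 dB/decade.

-20 dB/decade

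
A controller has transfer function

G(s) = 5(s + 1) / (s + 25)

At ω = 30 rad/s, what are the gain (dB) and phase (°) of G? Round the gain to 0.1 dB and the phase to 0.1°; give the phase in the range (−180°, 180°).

At s = jω = j30:
zero (s+1): 1 + j30 → |·| = √(1²+30²) = √901 ≈ 30.017, ∠ = arctan(30/1) ≈ 88.09°
pole (s+25): 25 + j30 → |·| = √(25²+30²) = √1525 ≈ 39.051, ∠ = arctan(30/25) ≈ 50.19°
|G| = 5 · 30.017 / 39.051 ≈ 3.8433
Gain = 20 log₁₀(3.8433) ≈ 11.69 dB
∠G = 88.09° − 50.19° = 37.90°

11.7 dB, 37.9°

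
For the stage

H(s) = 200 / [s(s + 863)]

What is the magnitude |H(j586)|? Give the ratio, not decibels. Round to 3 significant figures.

At s = jω = j586:
pole (s+863): 863 + j586 → |·| = √(863²+586²) = √1088165 ≈ 1043.2, ∠ = arctan(586/863) ≈ 34.18°
pole at origin: |s| = 586, ∠ = 90.00° (in denominator)
|H| = 200 / 6.1132e+05 ≈ 0.00032716

0.000327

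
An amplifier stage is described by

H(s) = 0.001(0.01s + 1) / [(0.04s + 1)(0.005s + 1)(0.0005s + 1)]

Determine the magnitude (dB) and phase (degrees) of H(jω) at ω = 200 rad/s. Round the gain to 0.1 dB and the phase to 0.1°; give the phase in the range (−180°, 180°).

At ω = 200 rad/s:
zero (1 + j200·0.01) = 1 + j2 → |·| ≈ 2.2361, ∠ ≈ 63.43°
pole (1 + j200·0.04) = 1 + j8 → |·| ≈ 8.0623, ∠ ≈ 82.87°
pole (1 + j200·0.005) = 1 + j1 → |·| ≈ 1.4142, ∠ ≈ 45.00°
pole (1 + j200·0.0005) = 1 + j0.1 → |·| ≈ 1.005, ∠ ≈ 5.71°
|H| = 0.001 · 2.2361 / (8.0623 · 1.4142 · 1.005) ≈ 0.00019514
Gain = 20 log₁₀(0.00019514) ≈ -74.19 dB
∠H = (63.43°) − (82.87° + 45.00° + 5.71°) = -70.15°

-74.2 dB, -70.2°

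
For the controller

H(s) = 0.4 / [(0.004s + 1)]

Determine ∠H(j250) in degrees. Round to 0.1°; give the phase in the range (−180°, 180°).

-45.0°

At ω = 250 rad/s:
pole (1 + j250·0.004) = 1 + j1 → |·| ≈ 1.4142, ∠ ≈ 45.00°
∠H = (0°) − (45.00°) = -45.00°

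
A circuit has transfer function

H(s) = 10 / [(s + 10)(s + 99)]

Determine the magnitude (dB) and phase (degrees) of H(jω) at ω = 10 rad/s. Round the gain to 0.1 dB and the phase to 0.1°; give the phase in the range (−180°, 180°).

At s = jω = j10:
pole (s+10): 10 + j10 → |·| = √(10²+10²) = √200 ≈ 14.142, ∠ = arctan(10/10) ≈ 45.00°
pole (s+99): 99 + j10 → |·| = √(99²+10²) = √9901 ≈ 99.504, ∠ = arctan(10/99) ≈ 5.77°
|H| = 10 / 1407.2 ≈ 0.0071063
Gain = 20 log₁₀(0.0071063) ≈ -42.97 dB
∠H = 0.00° − 50.77° = -50.77°

-43.0 dB, -50.8°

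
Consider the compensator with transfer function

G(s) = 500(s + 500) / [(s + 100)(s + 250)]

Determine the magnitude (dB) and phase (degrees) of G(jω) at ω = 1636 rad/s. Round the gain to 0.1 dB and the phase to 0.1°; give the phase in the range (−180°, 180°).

-10.0 dB, -94.8°

At s = jω = j1636:
zero (s+500): 500 + j1636 → |·| = √(500²+1636²) = √2926496 ≈ 1710.7, ∠ = arctan(1636/500) ≈ 73.01°
pole (s+100): 100 + j1636 → |·| = √(100²+1636²) = √2686496 ≈ 1639.1, ∠ = arctan(1636/100) ≈ 86.50°
pole (s+250): 250 + j1636 → |·| = √(250²+1636²) = √2738996 ≈ 1655, ∠ = arctan(1636/250) ≈ 81.31°
|G| = 500 · 1710.7 / 2.7127e+06 ≈ 0.31531
Gain = 20 log₁₀(0.31531) ≈ -10.03 dB
∠G = 73.01° − 167.81° = -94.80°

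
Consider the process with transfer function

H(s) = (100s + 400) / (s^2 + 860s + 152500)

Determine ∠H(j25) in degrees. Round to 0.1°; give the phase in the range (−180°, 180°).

Substitute s = j25:
Numerator: 100(j25) + 400 = 400 + j2500
Denominator: (j25)^2 + 860(j25) + 152500 = 151875 + j21500
|N| = √(400² + 2500²) ≈ 2531.8, ∠N ≈ 80.91°
|D| = √(151875² + 21500²) ≈ 1.5339e+05, ∠D ≈ 8.06°
∠H = 80.91° − 8.06° = 72.85°

72.9°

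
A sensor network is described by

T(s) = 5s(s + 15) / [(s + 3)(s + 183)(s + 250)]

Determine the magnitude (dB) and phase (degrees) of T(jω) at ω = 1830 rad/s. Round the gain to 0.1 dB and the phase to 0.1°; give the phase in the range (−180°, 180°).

-51.4 dB, -76.9°

At s = jω = j1830:
zero (s+15): 15 + j1830 → |·| = √(15²+1830²) = √3349125 ≈ 1830.1, ∠ = arctan(1830/15) ≈ 89.53°
zero at origin: s = j1830 → |·| = 1830, ∠ = 90.00°
pole (s+3): 3 + j1830 → |·| = √(3²+1830²) = √3348909 ≈ 1830, ∠ = arctan(1830/3) ≈ 89.91°
pole (s+183): 183 + j1830 → |·| = √(183²+1830²) = √3382389 ≈ 1839.1, ∠ = arctan(1830/183) ≈ 84.29°
pole (s+250): 250 + j1830 → |·| = √(250²+1830²) = √3411400 ≈ 1847, ∠ = arctan(1830/250) ≈ 82.22°
|T| = 5 · 3.3491e+06 / 6.2162e+09 ≈ 0.0026938
Gain = 20 log₁₀(0.0026938) ≈ -51.39 dB
∠T = 179.53° − 256.42° = -76.89°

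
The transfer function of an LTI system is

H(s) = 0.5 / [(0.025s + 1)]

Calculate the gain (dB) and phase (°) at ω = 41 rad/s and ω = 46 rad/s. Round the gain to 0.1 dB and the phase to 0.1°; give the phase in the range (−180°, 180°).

ω = 41: -9.1 dB, -45.7°; ω = 46: -9.7 dB, -49.0°

At ω = 41 rad/s:
pole (1 + j41·0.025) = 1 + j1.025 → |·| ≈ 1.432, ∠ ≈ 45.71°
|H| = 0.5 · 1 / (1.432) ≈ 0.34916
Gain = 20 log₁₀(0.34916) ≈ -9.14 dB
∠H = (0°) − (45.71°) = -45.71°

At ω = 46 rad/s:
pole (1 + j46·0.025) = 1 + j1.15 → |·| ≈ 1.524, ∠ ≈ 48.99°
|H| = 0.5 · 1 / (1.524) ≈ 0.32808
Gain = 20 log₁₀(0.32808) ≈ -9.68 dB
∠H = (0°) − (48.99°) = -48.99°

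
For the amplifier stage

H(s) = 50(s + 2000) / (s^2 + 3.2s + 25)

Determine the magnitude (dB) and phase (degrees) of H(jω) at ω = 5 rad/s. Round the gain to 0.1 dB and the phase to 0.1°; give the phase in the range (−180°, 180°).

At s = jω = j5:
zero (s+2000): 2000 + j5 → |·| = √(2000²+5²) = √4000025 ≈ 2000, ∠ = arctan(5/2000) ≈ 0.14°
quadratic: (j5)² + 3.2·j5 + 25 = 0 + j16 → |·| ≈ 16, ∠ ≈ 90.00°
|H| = 50 · 2000 / 16 ≈ 6250
Gain = 20 log₁₀(6250) ≈ 75.92 dB
∠H = 0.14° − 90.00° = -89.86°

75.9 dB, -89.9°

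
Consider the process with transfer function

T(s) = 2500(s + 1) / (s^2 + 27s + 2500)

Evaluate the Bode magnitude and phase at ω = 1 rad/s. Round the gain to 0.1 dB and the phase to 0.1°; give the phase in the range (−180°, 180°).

At s = jω = j1:
zero (s+1): 1 + j1 → |·| = √(1²+1²) = √2 ≈ 1.4142, ∠ = arctan(1/1) ≈ 45.00°
quadratic: (j1)² + 27·j1 + 2500 = 2499 + j27 → |·| ≈ 2499.1, ∠ ≈ 0.62°
|T| = 2500 · 1.4142 / 2499.1 ≈ 1.4147
Gain = 20 log₁₀(1.4147) ≈ 3.01 dB
∠T = 45.00° − 0.62° = 44.38°

3.0 dB, 44.4°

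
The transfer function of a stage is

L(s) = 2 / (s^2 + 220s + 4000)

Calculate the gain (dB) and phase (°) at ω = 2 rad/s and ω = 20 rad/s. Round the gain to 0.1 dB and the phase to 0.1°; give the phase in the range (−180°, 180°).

ω = 2: -66.1 dB, -6.3°; ω = 20: -69.1 dB, -50.7°

Substitute s = j2:
Numerator: 2 = 2 + j0
Denominator: (j2)^2 + 220(j2) + 4000 = 3996 + j440
|N| = √(2² + 0²) ≈ 2, ∠N ≈ 0.00°
|D| = √(3996² + 440²) ≈ 4020.2, ∠D ≈ 6.28°
|L| = 2 / 4020.2 ≈ 0.00049749
Gain = 20 log₁₀(0.00049749) ≈ -66.06 dB
∠L = 0.00° − 6.28° = -6.28°

Substitute s = j20:
Numerator: 2 = 2 + j0
Denominator: (j20)^2 + 220(j20) + 4000 = 3600 + j4400
|N| = √(2² + 0²) ≈ 2, ∠N ≈ 0.00°
|D| = √(3600² + 4400²) ≈ 5685.1, ∠D ≈ 50.71°
|L| = 2 / 5685.1 ≈ 0.0003518
Gain = 20 log₁₀(0.0003518) ≈ -69.07 dB
∠L = 0.00° − 50.71° = -50.71°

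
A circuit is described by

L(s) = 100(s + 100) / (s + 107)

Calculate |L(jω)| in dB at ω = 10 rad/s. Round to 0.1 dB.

39.4 dB

At s = jω = j10:
zero (s+100): 100 + j10 → |·| = √(100²+10²) = √10100 ≈ 100.5, ∠ = arctan(10/100) ≈ 5.71°
pole (s+107): 107 + j10 → |·| = √(107²+10²) = √11549 ≈ 107.47, ∠ = arctan(10/107) ≈ 5.34°
|L| = 100 · 100.5 / 107.47 ≈ 93.514
Gain = 20 log₁₀(93.514) ≈ 39.42 dB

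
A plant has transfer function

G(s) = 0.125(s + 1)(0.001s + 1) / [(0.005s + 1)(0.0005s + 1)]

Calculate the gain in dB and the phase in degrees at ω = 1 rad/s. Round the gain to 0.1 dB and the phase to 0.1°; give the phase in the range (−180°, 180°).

-15.1 dB, 44.7°

At ω = 1 rad/s:
zero (1 + j1·1) = 1 + j1 → |·| ≈ 1.4142, ∠ ≈ 45.00°
zero (1 + j1·0.001) = 1 + j0.001 → |·| ≈ 1, ∠ ≈ 0.06°
pole (1 + j1·0.005) = 1 + j0.005 → |·| ≈ 1, ∠ ≈ 0.29°
pole (1 + j1·0.0005) = 1 + j0.0005 → |·| ≈ 1, ∠ ≈ 0.03°
|G| = 0.125 · 1.4142 · 1 / (1 · 1) ≈ 0.17677
Gain = 20 log₁₀(0.17677) ≈ -15.05 dB
∠G = (45.00° + 0.06°) − (0.29° + 0.03°) = 44.74°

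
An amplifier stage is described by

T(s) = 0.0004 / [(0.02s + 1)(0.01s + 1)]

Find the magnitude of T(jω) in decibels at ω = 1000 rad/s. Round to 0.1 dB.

-114.0 dB

At ω = 1000 rad/s:
pole (1 + j1000·0.02) = 1 + j20 → |·| ≈ 20.025, ∠ ≈ 87.14°
pole (1 + j1000·0.01) = 1 + j10 → |·| ≈ 10.05, ∠ ≈ 84.29°
|T| = 0.0004 · 1 / (20.025 · 10.05) ≈ 1.9876e-06
Gain = 20 log₁₀(1.9876e-06) ≈ -114.03 dB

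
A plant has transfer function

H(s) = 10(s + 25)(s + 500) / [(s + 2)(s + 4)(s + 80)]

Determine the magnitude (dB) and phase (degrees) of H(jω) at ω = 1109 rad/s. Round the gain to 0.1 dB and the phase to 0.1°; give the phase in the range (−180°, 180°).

At s = jω = j1109:
zero (s+25): 25 + j1109 → |·| = √(25²+1109²) = √1230506 ≈ 1109.3, ∠ = arctan(1109/25) ≈ 88.71°
zero (s+500): 500 + j1109 → |·| = √(500²+1109²) = √1479881 ≈ 1216.5, ∠ = arctan(1109/500) ≈ 65.73°
pole (s+2): 2 + j1109 → |·| = √(2²+1109²) = √1229885 ≈ 1109, ∠ = arctan(1109/2) ≈ 89.90°
pole (s+4): 4 + j1109 → |·| = √(4²+1109²) = √1229897 ≈ 1109, ∠ = arctan(1109/4) ≈ 89.79°
pole (s+80): 80 + j1109 → |·| = √(80²+1109²) = √1236281 ≈ 1111.9, ∠ = arctan(1109/80) ≈ 85.87°
|H| = 10 · 1.3495e+06 / 1.3675e+09 ≈ 0.0098684
Gain = 20 log₁₀(0.0098684) ≈ -40.12 dB
∠H = 154.44° − 265.56° = -111.12°

-40.1 dB, -111.1°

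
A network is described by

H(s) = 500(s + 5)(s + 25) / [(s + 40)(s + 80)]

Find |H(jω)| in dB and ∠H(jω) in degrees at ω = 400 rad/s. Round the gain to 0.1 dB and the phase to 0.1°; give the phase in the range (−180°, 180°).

At s = jω = j400:
zero (s+5): 5 + j400 → |·| = √(5²+400²) = √160025 ≈ 400.03, ∠ = arctan(400/5) ≈ 89.28°
zero (s+25): 25 + j400 → |·| = √(25²+400²) = √160625 ≈ 400.78, ∠ = arctan(400/25) ≈ 86.42°
pole (s+40): 40 + j400 → |·| = √(40²+400²) = √161600 ≈ 402, ∠ = arctan(400/40) ≈ 84.29°
pole (s+80): 80 + j400 → |·| = √(80²+400²) = √166400 ≈ 407.92, ∠ = arctan(400/80) ≈ 78.69°
|H| = 500 · 1.6032e+05 / 1.6398e+05 ≈ 488.84
Gain = 20 log₁₀(488.84) ≈ 53.78 dB
∠H = 175.70° − 162.98° = 12.72°

53.8 dB, 12.7°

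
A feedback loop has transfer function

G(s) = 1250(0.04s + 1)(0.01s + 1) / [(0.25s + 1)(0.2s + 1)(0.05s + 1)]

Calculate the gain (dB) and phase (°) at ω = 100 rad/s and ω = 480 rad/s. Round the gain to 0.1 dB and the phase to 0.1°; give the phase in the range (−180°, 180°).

ω = 100: 9.1 dB, -132.6°; ω = 480: -7.4 dB, -101.3°

At ω = 100 rad/s:
zero (1 + j100·0.04) = 1 + j4 → |·| ≈ 4.1231, ∠ ≈ 75.96°
zero (1 + j100·0.01) = 1 + j1 → |·| ≈ 1.4142, ∠ ≈ 45.00°
pole (1 + j100·0.25) = 1 + j25 → |·| ≈ 25.02, ∠ ≈ 87.71°
pole (1 + j100·0.2) = 1 + j20 → |·| ≈ 20.025, ∠ ≈ 87.14°
pole (1 + j100·0.05) = 1 + j5 → |·| ≈ 5.099, ∠ ≈ 78.69°
|G| = 1250 · 4.1231 · 1.4142 / (25.02 · 20.025 · 5.099) ≈ 2.853
Gain = 20 log₁₀(2.853) ≈ 9.11 dB
∠G = (75.96° + 45.00°) − (87.71° + 87.14° + 78.69°) = -132.58°

At ω = 480 rad/s:
zero (1 + j480·0.04) = 1 + j19.2 → |·| ≈ 19.226, ∠ ≈ 87.02°
zero (1 + j480·0.01) = 1 + j4.8 → |·| ≈ 4.9031, ∠ ≈ 78.23°
pole (1 + j480·0.25) = 1 + j120 → |·| ≈ 120, ∠ ≈ 89.52°
pole (1 + j480·0.2) = 1 + j96 → |·| ≈ 96.005, ∠ ≈ 89.40°
pole (1 + j480·0.05) = 1 + j24 → |·| ≈ 24.021, ∠ ≈ 87.61°
|G| = 1250 · 19.226 · 4.9031 / (120 · 96.005 · 24.021) ≈ 0.4258
Gain = 20 log₁₀(0.4258) ≈ -7.42 dB
∠G = (87.02° + 78.23°) − (89.52° + 89.40° + 87.61°) = -101.28°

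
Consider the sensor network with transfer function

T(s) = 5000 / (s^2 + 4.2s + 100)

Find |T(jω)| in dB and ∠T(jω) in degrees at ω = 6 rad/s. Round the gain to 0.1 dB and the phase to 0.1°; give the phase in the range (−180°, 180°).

37.2 dB, -21.5°

At s = jω = j6:
quadratic: (j6)² + 4.2·j6 + 100 = 64 + j25.2 → |·| ≈ 68.783, ∠ ≈ 21.49°
|T| = 5000 / 68.783 ≈ 72.692
Gain = 20 log₁₀(72.692) ≈ 37.23 dB
∠T = 0.00° − 21.49° = -21.49°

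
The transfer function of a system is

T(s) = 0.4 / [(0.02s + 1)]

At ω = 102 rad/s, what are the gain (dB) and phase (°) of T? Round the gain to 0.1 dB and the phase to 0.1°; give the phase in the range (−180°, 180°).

At ω = 102 rad/s:
pole (1 + j102·0.02) = 1 + j2.04 → |·| ≈ 2.2719, ∠ ≈ 63.89°
|T| = 0.4 · 1 / (2.2719) ≈ 0.17606
Gain = 20 log₁₀(0.17606) ≈ -15.09 dB
∠T = (0°) − (63.89°) = -63.89°

-15.1 dB, -63.9°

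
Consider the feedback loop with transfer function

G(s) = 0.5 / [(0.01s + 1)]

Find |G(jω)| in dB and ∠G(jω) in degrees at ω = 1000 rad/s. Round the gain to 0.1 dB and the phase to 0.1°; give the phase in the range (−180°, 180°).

-26.1 dB, -84.3°

At ω = 1000 rad/s:
pole (1 + j1000·0.01) = 1 + j10 → |·| ≈ 10.05, ∠ ≈ 84.29°
|G| = 0.5 · 1 / (10.05) ≈ 0.049751
Gain = 20 log₁₀(0.049751) ≈ -26.06 dB
∠G = (0°) − (84.29°) = -84.29°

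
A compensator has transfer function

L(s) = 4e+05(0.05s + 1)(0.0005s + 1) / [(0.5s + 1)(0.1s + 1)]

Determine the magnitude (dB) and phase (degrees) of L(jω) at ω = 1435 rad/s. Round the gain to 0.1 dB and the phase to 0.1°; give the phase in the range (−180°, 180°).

At ω = 1435 rad/s:
zero (1 + j1435·0.05) = 1 + j71.75 → |·| ≈ 71.757, ∠ ≈ 89.20°
zero (1 + j1435·0.0005) = 1 + j0.7175 → |·| ≈ 1.2308, ∠ ≈ 35.66°
pole (1 + j1435·0.5) = 1 + j717.5 → |·| ≈ 717.5, ∠ ≈ 89.92°
pole (1 + j1435·0.1) = 1 + j143.5 → |·| ≈ 143.5, ∠ ≈ 89.60°
|L| = 4e+05 · 71.757 · 1.2308 / (717.5 · 143.5) ≈ 343.11
Gain = 20 log₁₀(343.11) ≈ 50.71 dB
∠L = (89.20° + 35.66°) − (89.92° + 89.60°) = -54.66°

50.7 dB, -54.7°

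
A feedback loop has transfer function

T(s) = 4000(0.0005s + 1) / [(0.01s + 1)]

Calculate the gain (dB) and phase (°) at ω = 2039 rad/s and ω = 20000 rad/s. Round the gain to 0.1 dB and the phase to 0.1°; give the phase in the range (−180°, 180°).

At ω = 2039 rad/s:
zero (1 + j2039·0.0005) = 1 + j1.0195 → |·| ≈ 1.4281, ∠ ≈ 45.55°
pole (1 + j2039·0.01) = 1 + j20.39 → |·| ≈ 20.415, ∠ ≈ 87.19°
|T| = 4000 · 1.4281 / (20.415) ≈ 279.81
Gain = 20 log₁₀(279.81) ≈ 48.94 dB
∠T = (45.55°) − (87.19°) = -41.64°

At ω = 20000 rad/s:
zero (1 + j20000·0.0005) = 1 + j10 → |·| ≈ 10.05, ∠ ≈ 84.29°
pole (1 + j20000·0.01) = 1 + j200 → |·| ≈ 200, ∠ ≈ 89.71°
|T| = 4000 · 10.05 / (200) ≈ 201
Gain = 20 log₁₀(201) ≈ 46.06 dB
∠T = (84.29°) − (89.71°) = -5.42°

ω = 2039: 48.9 dB, -41.6°; ω = 20000: 46.1 dB, -5.4°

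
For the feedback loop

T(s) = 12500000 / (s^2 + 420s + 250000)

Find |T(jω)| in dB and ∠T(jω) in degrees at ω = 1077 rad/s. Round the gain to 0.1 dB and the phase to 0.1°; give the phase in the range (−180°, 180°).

At s = jω = j1077:
quadratic: (j1077)² + 420·j1077 + 250000 = -909929 + j452340 → |·| ≈ 1.0162e+06, ∠ ≈ 153.57°
|T| = 12500000 / 1.0162e+06 ≈ 12.301
Gain = 20 log₁₀(12.301) ≈ 21.80 dB
∠T = 0.00° − 153.57° = -153.57°

21.8 dB, -153.6°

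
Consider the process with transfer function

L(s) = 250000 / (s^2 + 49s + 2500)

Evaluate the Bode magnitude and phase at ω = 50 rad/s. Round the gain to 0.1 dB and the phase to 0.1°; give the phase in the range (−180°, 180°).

At s = jω = j50:
quadratic: (j50)² + 49·j50 + 2500 = 0 + j2450 → |·| ≈ 2450, ∠ ≈ 90.00°
|L| = 250000 / 2450 ≈ 102.04
Gain = 20 log₁₀(102.04) ≈ 40.18 dB
∠L = 0.00° − 90.00° = -90.00°

40.2 dB, -90.0°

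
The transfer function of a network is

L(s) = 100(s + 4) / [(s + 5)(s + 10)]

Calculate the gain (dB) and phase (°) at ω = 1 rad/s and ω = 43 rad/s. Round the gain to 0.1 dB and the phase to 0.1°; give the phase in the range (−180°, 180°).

ω = 1: 18.1 dB, -3.0°; ω = 43: 7.1 dB, -75.6°

At s = jω = j1:
zero (s+4): 4 + j1 → |·| = √(4²+1²) = √17 ≈ 4.1231, ∠ = arctan(1/4) ≈ 14.04°
pole (s+5): 5 + j1 → |·| = √(5²+1²) = √26 ≈ 5.099, ∠ = arctan(1/5) ≈ 11.31°
pole (s+10): 10 + j1 → |·| = √(10²+1²) = √101 ≈ 10.05, ∠ = arctan(1/10) ≈ 5.71°
|L| = 100 · 4.1231 / 51.245 ≈ 8.0459
Gain = 20 log₁₀(8.0459) ≈ 18.11 dB
∠L = 14.04° − 17.02° = -2.98°

At s = jω = j43:
zero (s+4): 4 + j43 → |·| = √(4²+43²) = √1865 ≈ 43.186, ∠ = arctan(43/4) ≈ 84.69°
pole (s+5): 5 + j43 → |·| = √(5²+43²) = √1874 ≈ 43.29, ∠ = arctan(43/5) ≈ 83.37°
pole (s+10): 10 + j43 → |·| = √(10²+43²) = √1949 ≈ 44.147, ∠ = arctan(43/10) ≈ 76.91°
|L| = 100 · 43.186 / 1911.1 ≈ 2.2597
Gain = 20 log₁₀(2.2597) ≈ 7.08 dB
∠L = 84.69° − 160.28° = -75.59°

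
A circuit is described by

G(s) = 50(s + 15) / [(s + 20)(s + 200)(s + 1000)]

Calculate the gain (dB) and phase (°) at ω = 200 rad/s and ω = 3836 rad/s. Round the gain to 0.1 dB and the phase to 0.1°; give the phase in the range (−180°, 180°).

At s = jω = j200:
zero (s+15): 15 + j200 → |·| = √(15²+200²) = √40225 ≈ 200.56, ∠ = arctan(200/15) ≈ 85.71°
pole (s+20): 20 + j200 → |·| = √(20²+200²) = √40400 ≈ 201, ∠ = arctan(200/20) ≈ 84.29°
pole (s+200): 200 + j200 → |·| = √(200²+200²) = √80000 ≈ 282.84, ∠ = arctan(200/200) ≈ 45.00°
pole (s+1000): 1000 + j200 → |·| = √(1000²+200²) = √1040000 ≈ 1019.8, ∠ = arctan(200/1000) ≈ 11.31°
|G| = 50 · 200.56 / 5.7976e+07 ≈ 0.00017297
Gain = 20 log₁₀(0.00017297) ≈ -75.24 dB
∠G = 85.71° − 140.60° = -54.89°

At s = jω = j3836:
zero (s+15): 15 + j3836 → |·| = √(15²+3836²) = √14715121 ≈ 3836, ∠ = arctan(3836/15) ≈ 89.78°
pole (s+20): 20 + j3836 → |·| = √(20²+3836²) = √14715296 ≈ 3836.1, ∠ = arctan(3836/20) ≈ 89.70°
pole (s+200): 200 + j3836 → |·| = √(200²+3836²) = √14754896 ≈ 3841.2, ∠ = arctan(3836/200) ≈ 87.02°
pole (s+1000): 1000 + j3836 → |·| = √(1000²+3836²) = √15714896 ≈ 3964.2, ∠ = arctan(3836/1000) ≈ 75.39°
|G| = 50 · 3836 / 5.8413e+10 ≈ 3.2835e-06
Gain = 20 log₁₀(3.2835e-06) ≈ -109.67 dB
∠G = 89.78° − 252.11° = -162.33°

ω = 200: -75.2 dB, -54.9°; ω = 3836: -109.7 dB, -162.3°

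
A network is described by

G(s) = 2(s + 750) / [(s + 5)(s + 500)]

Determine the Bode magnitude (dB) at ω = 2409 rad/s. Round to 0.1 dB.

-61.4 dB

At s = jω = j2409:
zero (s+750): 750 + j2409 → |·| = √(750²+2409²) = √6365781 ≈ 2523, ∠ = arctan(2409/750) ≈ 72.71°
pole (s+5): 5 + j2409 → |·| = √(5²+2409²) = √5803306 ≈ 2409, ∠ = arctan(2409/5) ≈ 89.88°
pole (s+500): 500 + j2409 → |·| = √(500²+2409²) = √6053281 ≈ 2460.3, ∠ = arctan(2409/500) ≈ 78.27°
|G| = 2 · 2523 / 5.9269e+06 ≈ 0.00085137
Gain = 20 log₁₀(0.00085137) ≈ -61.40 dB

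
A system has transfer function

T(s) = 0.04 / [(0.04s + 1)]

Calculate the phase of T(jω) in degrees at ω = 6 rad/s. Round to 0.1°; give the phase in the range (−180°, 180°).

At ω = 6 rad/s:
pole (1 + j6·0.04) = 1 + j0.24 → |·| ≈ 1.0284, ∠ ≈ 13.50°
∠T = (0°) − (13.50°) = -13.50°

-13.5°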